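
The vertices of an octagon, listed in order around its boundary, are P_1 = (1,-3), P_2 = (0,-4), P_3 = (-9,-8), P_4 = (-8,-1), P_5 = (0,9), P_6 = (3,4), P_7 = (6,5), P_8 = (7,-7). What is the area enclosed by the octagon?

147

Apply Gauss's area formula: 2A = Σ (x_i·y_{i+1} − x_{i+1}·y_i), indices taken mod 8.
P_1→P_2: (1)(-4) − (0)(-3) = -4
P_2→P_3: (0)(-8) − (-9)(-4) = -36
P_3→P_4: (-9)(-1) − (-8)(-8) = -55
P_4→P_5: (-8)(9) − (0)(-1) = -72
P_5→P_6: (0)(4) − (3)(9) = -27
P_6→P_7: (3)(5) − (6)(4) = -9
P_7→P_8: (6)(-7) − (7)(5) = -77
P_8→P_1: (7)(-3) − (1)(-7) = -14
Σ = -294
Area = |Σ|/2 = 147.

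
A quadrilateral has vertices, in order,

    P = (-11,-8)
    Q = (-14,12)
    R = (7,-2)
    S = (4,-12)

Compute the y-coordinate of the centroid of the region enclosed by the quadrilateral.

Apply the shoelace (surveyor's) formula. First the cross-terms c_i = x_i·y_{i+1} − x_{i+1}·y_i:
  -244, -56, -76, -164  ⇒  2A = -540, A = -270.
Then Σ (y_i + y_{i+1})·c_i = 2808, so ȳ = 2808 / (6·(-270)) = -26/15.

-26/15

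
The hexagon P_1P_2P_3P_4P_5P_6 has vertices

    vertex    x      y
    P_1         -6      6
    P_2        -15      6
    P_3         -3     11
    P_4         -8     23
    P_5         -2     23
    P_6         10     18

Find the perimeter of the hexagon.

74

|P_1P_2| = √((-9)² + (0)²) = √81 = 9
|P_2P_3| = √((12)² + (5)²) = √169 = 13
|P_3P_4| = √((-5)² + (12)²) = √169 = 13
|P_4P_5| = √((6)² + (0)²) = √36 = 6
|P_5P_6| = √((12)² + (-5)²) = √169 = 13
|P_6P_1| = √((-16)² + (-12)²) = √400 = 20
Perimeter = 9 + 13 + 13 + 6 + 13 + 20 = 74.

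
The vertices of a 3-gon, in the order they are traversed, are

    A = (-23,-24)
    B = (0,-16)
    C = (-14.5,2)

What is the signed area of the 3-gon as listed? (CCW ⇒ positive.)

Cross-terms: 368, -232, 394  ⇒  Σ = 530
Signed area = Σ/2 = 265 (positive ⇒ counter-clockwise traversal).

265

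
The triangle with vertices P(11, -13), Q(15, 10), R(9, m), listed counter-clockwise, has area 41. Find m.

-4

The doubled signed area Σ (x_i y_{i+1} − x_{i+1} y_i) is linear in m.
With m=0 it equals 98; the coefficient of m is 4 (from the two edges through R).
So 4·m + 98 = 2·41 = 82 ⇒ m = -4.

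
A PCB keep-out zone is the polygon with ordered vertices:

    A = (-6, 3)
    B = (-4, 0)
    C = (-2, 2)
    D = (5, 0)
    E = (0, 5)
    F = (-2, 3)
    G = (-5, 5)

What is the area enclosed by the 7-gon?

24.5

Apply the shoelace formula: 2A = Σ (x_i·y_{i+1} − x_{i+1}·y_i), indices taken mod 7.
Σ = (12) + (-8) + (-10) + (25) + (10) + (5) + (15) = 49
Area = |Σ|/2 = 24.5.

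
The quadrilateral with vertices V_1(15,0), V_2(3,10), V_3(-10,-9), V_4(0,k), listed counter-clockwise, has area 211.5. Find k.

Write out the shoelace sum; only the two edges meeting at V_4 involve k:
2·Area = [((-10)·k − 0·(-9)) + (0·0 − 15·k)] + 223
       = -25·k + 223 = 423
⇒ k = -8.

-8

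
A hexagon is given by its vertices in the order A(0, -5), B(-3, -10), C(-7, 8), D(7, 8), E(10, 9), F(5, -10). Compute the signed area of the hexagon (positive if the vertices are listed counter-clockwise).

Apply Gauss's area formula: 2A = Σ (x_i·y_{i+1} − x_{i+1}·y_i), indices taken mod 6.
A→B: (0)(-10) − (-3)(-5) = -15
B→C: (-3)(8) − (-7)(-10) = -94
C→D: (-7)(8) − (7)(8) = -112
D→E: (7)(9) − (10)(8) = -17
E→F: (10)(-10) − (5)(9) = -145
F→A: (5)(-5) − (0)(-10) = -25
Σ = -408
Signed area = Σ/2 = -204 (negative ⇒ clockwise traversal).

-204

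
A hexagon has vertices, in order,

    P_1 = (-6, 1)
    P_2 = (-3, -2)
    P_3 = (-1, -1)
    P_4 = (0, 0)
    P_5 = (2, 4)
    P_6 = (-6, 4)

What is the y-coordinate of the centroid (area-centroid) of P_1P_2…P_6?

164/99

Apply the shoelace formula. First the cross-terms c_i = x_i·y_{i+1} − x_{i+1}·y_i:
  15, 1, 0, 0, 32, 18  ⇒  2A = 66, A = 33.
Then Σ (y_i + y_{i+1})·c_i = 328, so ȳ = 328 / (6·33) = 164/99.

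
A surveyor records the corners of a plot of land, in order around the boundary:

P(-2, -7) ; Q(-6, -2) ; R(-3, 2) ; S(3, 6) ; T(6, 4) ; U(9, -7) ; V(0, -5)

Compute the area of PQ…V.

Apply the shoelace (surveyor's) formula: 2A = Σ (x_i·y_{i+1} − x_{i+1}·y_i), indices taken mod 7.
Σ = (-38) + (-18) + (-24) + (-24) + (-78) + (-45) + (-10) = -237
Area = |Σ|/2 = 118.5.

118.5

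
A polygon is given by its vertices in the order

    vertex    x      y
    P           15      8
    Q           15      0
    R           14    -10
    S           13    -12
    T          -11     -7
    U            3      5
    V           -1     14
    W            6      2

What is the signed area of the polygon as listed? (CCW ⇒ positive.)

Apply the surveyor's formula: 2A = Σ (x_i·y_{i+1} − x_{i+1}·y_i), indices taken mod 8.
P→Q: (15)(0) − (15)(8) = -120
Q→R: (15)(-10) − (14)(0) = -150
R→S: (14)(-12) − (13)(-10) = -38
S→T: (13)(-7) − (-11)(-12) = -223
T→U: (-11)(5) − (3)(-7) = -34
U→V: (3)(14) − (-1)(5) = 47
V→W: (-1)(2) − (6)(14) = -86
W→P: (6)(8) − (15)(2) = 18
Σ = -586
Signed area = Σ/2 = -293 (negative ⇒ clockwise traversal).

-293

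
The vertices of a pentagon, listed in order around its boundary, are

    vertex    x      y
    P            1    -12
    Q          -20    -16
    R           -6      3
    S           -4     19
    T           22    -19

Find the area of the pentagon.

550.5

Apply the shoelace (surveyor's) formula: 2A = Σ (x_i·y_{i+1} − x_{i+1}·y_i), indices taken mod 5.
Σ = (-256) + (-156) + (-102) + (-342) + (-245) = -1101
Area = |Σ|/2 = 550.5.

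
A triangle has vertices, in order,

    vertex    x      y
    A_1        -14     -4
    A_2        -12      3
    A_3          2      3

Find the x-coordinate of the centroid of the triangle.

-8

Apply the surveyor's formula. First the cross-terms c_i = x_i·y_{i+1} − x_{i+1}·y_i:
  -90, -42, 34  ⇒  2A = -98, A = -49.
Then Σ (x_i + x_{i+1})·c_i = 2352, so x̄ = 2352 / (6·(-49)) = -8.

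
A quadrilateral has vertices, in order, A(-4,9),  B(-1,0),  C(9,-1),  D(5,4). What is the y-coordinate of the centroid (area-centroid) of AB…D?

Apply Gauss's area formula. First the cross-terms c_i = x_i·y_{i+1} − x_{i+1}·y_i:
  9, 1, 41, 61  ⇒  2A = 112, A = 56.
Then Σ (y_i + y_{i+1})·c_i = 996, so ȳ = 996 / (6·56) = 83/28.

83/28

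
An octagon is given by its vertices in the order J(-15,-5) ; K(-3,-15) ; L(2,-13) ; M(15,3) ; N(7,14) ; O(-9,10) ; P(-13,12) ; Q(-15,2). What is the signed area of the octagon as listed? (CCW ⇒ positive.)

573

Apply the shoelace formula: 2A = Σ (x_i·y_{i+1} − x_{i+1}·y_i), indices taken mod 8.
J→K: (-15)(-15) − (-3)(-5) = 210
K→L: (-3)(-13) − (2)(-15) = 69
L→M: (2)(3) − (15)(-13) = 201
M→N: (15)(14) − (7)(3) = 189
N→O: (7)(10) − (-9)(14) = 196
O→P: (-9)(12) − (-13)(10) = 22
P→Q: (-13)(2) − (-15)(12) = 154
Q→J: (-15)(-5) − (-15)(2) = 105
Σ = 1146
Signed area = Σ/2 = 573 (positive ⇒ counter-clockwise traversal).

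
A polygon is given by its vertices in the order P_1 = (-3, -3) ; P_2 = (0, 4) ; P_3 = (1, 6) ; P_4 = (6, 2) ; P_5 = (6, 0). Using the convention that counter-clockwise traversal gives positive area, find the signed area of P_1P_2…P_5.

Apply the shoelace formula: 2A = Σ (x_i·y_{i+1} − x_{i+1}·y_i), indices taken mod 5.
Σ = (-12) + (-4) + (-34) + (-12) + (-18) = -80
Signed area = Σ/2 = -40 (negative ⇒ clockwise traversal).

-40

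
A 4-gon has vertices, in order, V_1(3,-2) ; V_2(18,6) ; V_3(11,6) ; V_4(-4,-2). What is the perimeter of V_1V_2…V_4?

|V_1V_2| = √((15)² + (8)²) = √289 = 17
|V_2V_3| = √((-7)² + (0)²) = √49 = 7
|V_3V_4| = √((-15)² + (-8)²) = √289 = 17
|V_4V_1| = √((7)² + (0)²) = √49 = 7
Perimeter = 17 + 7 + 17 + 7 = 48.

48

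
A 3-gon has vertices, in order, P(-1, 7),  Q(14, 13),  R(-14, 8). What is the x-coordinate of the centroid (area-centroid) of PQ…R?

Apply Gauss's area formula. First the cross-terms c_i = x_i·y_{i+1} − x_{i+1}·y_i:
  -111, 294, -90  ⇒  2A = 93, A = 46.5.
Then Σ (x_i + x_{i+1})·c_i = -93, so x̄ = -93 / (6·46.5) = -1/3.

-1/3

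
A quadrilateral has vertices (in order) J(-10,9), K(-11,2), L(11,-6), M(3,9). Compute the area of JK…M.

Apply the shoelace formula: 2A = Σ (x_i·y_{i+1} − x_{i+1}·y_i), indices taken mod 4.
Σ = (79) + (44) + (117) + (117) = 357
Area = |Σ|/2 = 178.5.

178.5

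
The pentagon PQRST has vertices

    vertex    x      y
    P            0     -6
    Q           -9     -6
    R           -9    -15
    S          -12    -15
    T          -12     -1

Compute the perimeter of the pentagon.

48

|PQ| = √((-9)² + (0)²) = √81 = 9
|QR| = √((0)² + (-9)²) = √81 = 9
|RS| = √((-3)² + (0)²) = √9 = 3
|ST| = √((0)² + (14)²) = √196 = 14
|TP| = √((12)² + (-5)²) = √169 = 13
Perimeter = 9 + 9 + 3 + 14 + 13 = 48.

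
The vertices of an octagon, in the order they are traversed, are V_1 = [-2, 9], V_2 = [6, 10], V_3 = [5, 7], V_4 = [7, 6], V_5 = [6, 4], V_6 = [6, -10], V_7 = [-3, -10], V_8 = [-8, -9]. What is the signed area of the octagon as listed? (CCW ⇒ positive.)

Apply the shoelace (surveyor's) formula: 2A = Σ (x_i·y_{i+1} − x_{i+1}·y_i), indices taken mod 8.
Cross-terms: -74, -8, -19, -8, -84, -90, -53, -90  ⇒  Σ = -426
Signed area = Σ/2 = -213 (negative ⇒ clockwise traversal).

-213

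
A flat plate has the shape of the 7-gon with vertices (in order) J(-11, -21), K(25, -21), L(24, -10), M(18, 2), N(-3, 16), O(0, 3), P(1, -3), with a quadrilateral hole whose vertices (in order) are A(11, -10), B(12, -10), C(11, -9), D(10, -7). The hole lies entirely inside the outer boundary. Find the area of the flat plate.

Outer boundary:
Apply the surveyor's formula: 2A = Σ (x_i·y_{i+1} − x_{i+1}·y_i), indices taken mod 7.
Cross-terms: 756, 254, 228, 294, -9, -3, -54  ⇒  Σ = 1466
Area = |Σ|/2 = 733.
Hole:
Apply Gauss's area formula: 2A = Σ (x_i·y_{i+1} − x_{i+1}·y_i), indices taken mod 4.
Σ = (10) + (2) + (13) + (-23) = 2
Area = |Σ|/2 = 1.
Net area = 733 − 1 = 732.

732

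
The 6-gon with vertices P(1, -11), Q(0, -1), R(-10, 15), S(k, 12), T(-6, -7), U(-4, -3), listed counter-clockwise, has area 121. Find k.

The doubled signed area Σ (x_i y_{i+1} − x_{i+1} y_i) is linear in k.
With k=0 it equals -22; the coefficient of k is -22 (from the two edges through S).
So -22·k + -22 = 2·121 = 242 ⇒ k = -12.

-12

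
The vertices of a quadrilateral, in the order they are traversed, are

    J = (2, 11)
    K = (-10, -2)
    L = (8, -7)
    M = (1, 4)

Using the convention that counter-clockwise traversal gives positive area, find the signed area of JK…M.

Apply the surveyor's formula: 2A = Σ (x_i·y_{i+1} − x_{i+1}·y_i), indices taken mod 4.
Σ = (106) + (86) + (39) + (3) = 234
Signed area = Σ/2 = 117 (positive ⇒ counter-clockwise traversal).

117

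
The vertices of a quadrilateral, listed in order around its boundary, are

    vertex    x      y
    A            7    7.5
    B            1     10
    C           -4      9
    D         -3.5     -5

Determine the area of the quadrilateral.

85.875

Σ = (62.5) + (49) + (51.5) + (8.75) = 171.75
Area = |Σ|/2 = 85.875.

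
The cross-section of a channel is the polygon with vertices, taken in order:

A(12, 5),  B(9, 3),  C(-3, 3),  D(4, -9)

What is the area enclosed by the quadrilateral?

Apply Gauss's area formula: 2A = Σ (x_i·y_{i+1} − x_{i+1}·y_i), indices taken mod 4.
Cross-terms: -9, 36, 15, 128  ⇒  Σ = 170
Area = |Σ|/2 = 85.

85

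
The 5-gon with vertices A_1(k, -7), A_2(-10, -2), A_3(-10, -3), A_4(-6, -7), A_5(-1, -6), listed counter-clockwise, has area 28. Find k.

Write out the shoelace sum; only the two edges meeting at A_1 involve k:
2·Area = [((-1)·(-7) − k·(-6)) + (k·(-2) − (-10)·(-7))] + 91
       = 4·k + 28 = 56
⇒ k = 7.

7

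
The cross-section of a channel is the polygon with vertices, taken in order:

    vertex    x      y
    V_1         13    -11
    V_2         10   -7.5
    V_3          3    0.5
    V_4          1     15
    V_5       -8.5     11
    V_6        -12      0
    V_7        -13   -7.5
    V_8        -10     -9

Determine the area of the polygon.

357

Σ = (12.5) + (27.5) + (44.5) + (138.5) + (132) + (90) + (42) + (227) = 714
Area = |Σ|/2 = 357.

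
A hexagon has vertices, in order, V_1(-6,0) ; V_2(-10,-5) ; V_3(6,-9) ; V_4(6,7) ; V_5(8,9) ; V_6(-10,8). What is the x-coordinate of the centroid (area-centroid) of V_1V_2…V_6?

-152/223

Apply the surveyor's formula. First the cross-terms c_i = x_i·y_{i+1} − x_{i+1}·y_i:
  30, 120, 96, -2, 154, 48  ⇒  2A = 446, A = 223.
Then Σ (x_i + x_{i+1})·c_i = -912, so x̄ = -912 / (6·223) = -152/223.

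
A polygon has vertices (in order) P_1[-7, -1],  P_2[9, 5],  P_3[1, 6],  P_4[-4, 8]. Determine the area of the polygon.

Apply the surveyor's formula: 2A = Σ (x_i·y_{i+1} − x_{i+1}·y_i), indices taken mod 4.
Σ = (-26) + (49) + (32) + (60) = 115
Area = |Σ|/2 = 57.5.

57.5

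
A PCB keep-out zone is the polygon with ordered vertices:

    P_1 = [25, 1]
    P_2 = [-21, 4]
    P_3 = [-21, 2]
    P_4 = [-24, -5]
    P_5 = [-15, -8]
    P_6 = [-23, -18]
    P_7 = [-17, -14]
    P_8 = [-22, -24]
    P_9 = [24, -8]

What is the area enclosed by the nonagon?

Apply the surveyor's formula: 2A = Σ (x_i·y_{i+1} − x_{i+1}·y_i), indices taken mod 9.
Σ = (121) + (42) + (153) + (117) + (86) + (16) + (100) + (752) + (224) = 1611
Area = |Σ|/2 = 805.5.

805.5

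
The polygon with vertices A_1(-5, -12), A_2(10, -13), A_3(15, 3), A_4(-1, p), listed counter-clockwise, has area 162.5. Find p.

-5

Write out the shoelace sum; only the two edges meeting at A_4 involve p:
2·Area = [(15·p − (-1)·3) + ((-1)·(-12) − (-5)·p)] + 410
       = 20·p + 425 = 325
⇒ p = -5.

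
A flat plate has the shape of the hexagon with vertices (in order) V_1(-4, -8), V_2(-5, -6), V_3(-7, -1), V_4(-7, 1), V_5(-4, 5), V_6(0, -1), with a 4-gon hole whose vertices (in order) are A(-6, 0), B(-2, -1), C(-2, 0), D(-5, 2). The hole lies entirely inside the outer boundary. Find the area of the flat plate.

Outer boundary:
Cross-terms: -16, -37, -14, -31, 4, -4  ⇒  Σ = -98
Area = |Σ|/2 = 49.
Hole:
Σ = (6) + (-2) + (-4) + (12) = 12
Area = |Σ|/2 = 6.
Net area = 49 − 6 = 43.

43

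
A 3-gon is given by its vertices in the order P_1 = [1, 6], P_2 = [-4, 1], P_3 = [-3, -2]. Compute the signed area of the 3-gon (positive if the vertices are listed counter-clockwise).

10

Σ = (25) + (11) + (-16) = 20
Signed area = Σ/2 = 10 (positive ⇒ counter-clockwise traversal).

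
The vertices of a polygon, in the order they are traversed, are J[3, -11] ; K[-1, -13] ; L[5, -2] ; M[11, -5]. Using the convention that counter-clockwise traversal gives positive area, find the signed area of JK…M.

Σ = (-50) + (67) + (-3) + (-106) = -92
Signed area = Σ/2 = -46 (negative ⇒ clockwise traversal).

-46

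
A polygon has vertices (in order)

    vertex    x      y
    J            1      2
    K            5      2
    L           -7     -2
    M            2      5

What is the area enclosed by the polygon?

18

Σ = (-8) + (4) + (-31) + (-1) = -36
Area = |Σ|/2 = 18.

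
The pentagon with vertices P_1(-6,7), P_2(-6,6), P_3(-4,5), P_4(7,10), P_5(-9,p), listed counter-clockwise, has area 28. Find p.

Write out the shoelace sum; only the two edges meeting at P_5 involve p:
2·Area = [(7·p − (-9)·10) + ((-9)·7 − (-6)·p)] + -75
       = 13·p + -48 = 56
⇒ p = 8.

8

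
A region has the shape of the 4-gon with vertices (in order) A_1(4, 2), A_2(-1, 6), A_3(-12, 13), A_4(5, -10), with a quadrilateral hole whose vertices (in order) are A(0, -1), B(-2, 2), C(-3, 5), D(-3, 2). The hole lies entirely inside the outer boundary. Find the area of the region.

Outer boundary:
Cross-terms: 26, 59, 55, 50  ⇒  Σ = 190
Area = |Σ|/2 = 95.
Hole:
Apply the shoelace (surveyor's) formula: 2A = Σ (x_i·y_{i+1} − x_{i+1}·y_i), indices taken mod 4.
Σ = (-2) + (-4) + (9) + (3) = 6
Area = |Σ|/2 = 3.
Net area = 95 − 3 = 92.

92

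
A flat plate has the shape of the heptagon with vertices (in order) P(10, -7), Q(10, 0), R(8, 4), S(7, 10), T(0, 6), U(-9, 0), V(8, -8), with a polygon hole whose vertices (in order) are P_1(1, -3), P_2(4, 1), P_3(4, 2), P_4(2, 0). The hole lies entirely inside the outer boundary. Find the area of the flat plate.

173.5

Outer boundary:
Apply the shoelace formula: 2A = Σ (x_i·y_{i+1} − x_{i+1}·y_i), indices taken mod 7.
Σ = (70) + (40) + (52) + (42) + (54) + (72) + (24) = 354
Area = |Σ|/2 = 177.
Hole:
Apply the shoelace (surveyor's) formula: 2A = Σ (x_i·y_{i+1} − x_{i+1}·y_i), indices taken mod 4.
Σ = (13) + (4) + (-4) + (-6) = 7
Area = |Σ|/2 = 3.5.
Net area = 177 − 3.5 = 173.5.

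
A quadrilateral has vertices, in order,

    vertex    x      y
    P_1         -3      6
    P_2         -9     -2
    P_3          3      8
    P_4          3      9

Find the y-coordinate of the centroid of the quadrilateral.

Apply Gauss's area formula. First the cross-terms c_i = x_i·y_{i+1} − x_{i+1}·y_i:
  60, -66, 3, 45  ⇒  2A = 42, A = 21.
Then Σ (y_i + y_{i+1})·c_i = 570, so ȳ = 570 / (6·21) = 95/21.

95/21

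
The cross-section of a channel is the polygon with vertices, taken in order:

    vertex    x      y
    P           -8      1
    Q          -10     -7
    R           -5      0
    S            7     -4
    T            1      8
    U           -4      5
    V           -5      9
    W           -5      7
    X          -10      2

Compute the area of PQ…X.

Apply Gauss's area formula: 2A = Σ (x_i·y_{i+1} − x_{i+1}·y_i), indices taken mod 9.
Σ = (66) + (-35) + (20) + (60) + (37) + (-11) + (10) + (60) + (6) = 213
Area = |Σ|/2 = 106.5.

106.5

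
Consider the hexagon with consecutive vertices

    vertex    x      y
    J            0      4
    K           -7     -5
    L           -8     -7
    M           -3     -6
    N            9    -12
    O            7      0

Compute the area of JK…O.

133

Σ = (28) + (9) + (27) + (90) + (84) + (28) = 266
Area = |Σ|/2 = 133.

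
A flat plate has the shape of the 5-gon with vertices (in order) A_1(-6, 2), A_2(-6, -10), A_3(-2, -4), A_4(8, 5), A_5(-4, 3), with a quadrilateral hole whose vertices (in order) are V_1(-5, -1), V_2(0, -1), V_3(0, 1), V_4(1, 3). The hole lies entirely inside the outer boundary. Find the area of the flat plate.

67

Outer boundary:
Apply the shoelace (surveyor's) formula: 2A = Σ (x_i·y_{i+1} − x_{i+1}·y_i), indices taken mod 5.
Cross-terms: 72, 4, 22, 44, 10  ⇒  Σ = 152
Area = |Σ|/2 = 76.
Hole:
Cross-terms: 5, 0, -1, 14  ⇒  Σ = 18
Area = |Σ|/2 = 9.
Net area = 76 − 9 = 67.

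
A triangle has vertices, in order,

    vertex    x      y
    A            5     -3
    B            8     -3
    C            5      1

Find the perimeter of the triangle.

12

|AB| = √((3)² + (0)²) = √9 = 3
|BC| = √((-3)² + (4)²) = √25 = 5
|CA| = √((0)² + (-4)²) = √16 = 4
Perimeter = 3 + 5 + 4 = 12.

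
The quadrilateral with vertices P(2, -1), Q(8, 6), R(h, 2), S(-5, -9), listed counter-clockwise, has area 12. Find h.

3

Write out the shoelace sum; only the two edges meeting at R involve h:
2·Area = [(8·2 − h·6) + (h·(-9) − (-5)·2)] + 43
       = -15·h + 69 = 24
⇒ h = 3.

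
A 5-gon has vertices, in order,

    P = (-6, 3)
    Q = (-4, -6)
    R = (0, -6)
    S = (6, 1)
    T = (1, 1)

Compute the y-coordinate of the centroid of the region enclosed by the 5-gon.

-283/183

Apply Gauss's area formula. First the cross-terms c_i = x_i·y_{i+1} − x_{i+1}·y_i:
  48, 24, 36, 5, 9  ⇒  2A = 122, A = 61.
Then Σ (y_i + y_{i+1})·c_i = -566, so ȳ = -566 / (6·61) = -283/183.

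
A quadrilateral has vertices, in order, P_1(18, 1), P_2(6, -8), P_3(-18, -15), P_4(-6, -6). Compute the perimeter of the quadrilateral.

|P_1P_2| = √((-12)² + (-9)²) = √225 = 15
|P_2P_3| = √((-24)² + (-7)²) = √625 = 25
|P_3P_4| = √((12)² + (9)²) = √225 = 15
|P_4P_1| = √((24)² + (7)²) = √625 = 25
Perimeter = 15 + 25 + 15 + 25 = 80.

80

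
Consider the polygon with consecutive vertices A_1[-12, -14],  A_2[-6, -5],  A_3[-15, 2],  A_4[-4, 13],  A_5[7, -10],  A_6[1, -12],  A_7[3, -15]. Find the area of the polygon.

Apply Gauss's area formula: 2A = Σ (x_i·y_{i+1} − x_{i+1}·y_i), indices taken mod 7.
A_1→A_2: (-12)(-5) − (-6)(-14) = -24
A_2→A_3: (-6)(2) − (-15)(-5) = -87
A_3→A_4: (-15)(13) − (-4)(2) = -187
A_4→A_5: (-4)(-10) − (7)(13) = -51
A_5→A_6: (7)(-12) − (1)(-10) = -74
A_6→A_7: (1)(-15) − (3)(-12) = 21
A_7→A_1: (3)(-14) − (-12)(-15) = -222
Σ = -624
Area = |Σ|/2 = 312.

312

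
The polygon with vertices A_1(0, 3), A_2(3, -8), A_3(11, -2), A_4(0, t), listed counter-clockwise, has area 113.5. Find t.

Write out the shoelace sum; only the two edges meeting at A_4 involve t:
2·Area = [(11·t − 0·(-2)) + (0·3 − 0·t)] + 73
       = 11·t + 73 = 227
⇒ t = 14.

14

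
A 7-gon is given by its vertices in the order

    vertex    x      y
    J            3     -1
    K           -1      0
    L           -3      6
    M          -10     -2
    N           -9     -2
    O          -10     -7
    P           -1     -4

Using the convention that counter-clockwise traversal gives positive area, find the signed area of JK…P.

75

Apply Gauss's area formula: 2A = Σ (x_i·y_{i+1} − x_{i+1}·y_i), indices taken mod 7.
Σ = (-1) + (-6) + (66) + (2) + (43) + (33) + (13) = 150
Signed area = Σ/2 = 75 (positive ⇒ counter-clockwise traversal).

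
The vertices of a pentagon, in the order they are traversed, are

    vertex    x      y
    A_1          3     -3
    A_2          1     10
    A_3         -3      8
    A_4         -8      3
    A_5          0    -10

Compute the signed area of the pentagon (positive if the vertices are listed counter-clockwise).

118

Apply the shoelace (surveyor's) formula: 2A = Σ (x_i·y_{i+1} − x_{i+1}·y_i), indices taken mod 5.
Σ = (33) + (38) + (55) + (80) + (30) = 236
Signed area = Σ/2 = 118 (positive ⇒ counter-clockwise traversal).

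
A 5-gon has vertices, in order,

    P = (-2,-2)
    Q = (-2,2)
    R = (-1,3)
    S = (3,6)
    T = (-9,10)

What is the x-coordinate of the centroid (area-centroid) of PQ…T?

Apply the shoelace (surveyor's) formula. First the cross-terms c_i = x_i·y_{i+1} − x_{i+1}·y_i:
  -8, -4, -15, 84, 38  ⇒  2A = 95, A = 47.5.
Then Σ (x_i + x_{i+1})·c_i = -908, so x̄ = -908 / (6·47.5) = -908/285.

-908/285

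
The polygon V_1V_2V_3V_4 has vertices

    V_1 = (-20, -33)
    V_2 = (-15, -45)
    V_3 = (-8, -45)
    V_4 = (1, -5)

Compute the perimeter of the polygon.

96

|V_1V_2| = √((5)² + (-12)²) = √169 = 13
|V_2V_3| = √((7)² + (0)²) = √49 = 7
|V_3V_4| = √((9)² + (40)²) = √1681 = 41
|V_4V_1| = √((-21)² + (-28)²) = √1225 = 35
Perimeter = 13 + 7 + 41 + 35 = 96.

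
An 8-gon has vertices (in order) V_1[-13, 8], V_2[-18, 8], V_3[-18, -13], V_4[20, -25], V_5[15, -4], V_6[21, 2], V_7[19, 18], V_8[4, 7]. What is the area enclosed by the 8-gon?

Σ = (40) + (378) + (710) + (295) + (114) + (340) + (61) + (123) = 2061
Area = |Σ|/2 = 1030.5.

1030.5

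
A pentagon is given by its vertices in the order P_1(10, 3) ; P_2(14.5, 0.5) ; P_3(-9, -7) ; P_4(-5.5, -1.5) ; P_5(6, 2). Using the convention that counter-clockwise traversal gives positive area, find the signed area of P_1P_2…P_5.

P_1→P_2: (10)(0.5) − (14.5)(3) = -38.5
P_2→P_3: (14.5)(-7) − (-9)(0.5) = -97
P_3→P_4: (-9)(-1.5) − (-5.5)(-7) = -25
P_4→P_5: (-5.5)(2) − (6)(-1.5) = -2
P_5→P_1: (6)(3) − (10)(2) = -2
Σ = -164.5
Signed area = Σ/2 = -82.25 (negative ⇒ clockwise traversal).

-82.25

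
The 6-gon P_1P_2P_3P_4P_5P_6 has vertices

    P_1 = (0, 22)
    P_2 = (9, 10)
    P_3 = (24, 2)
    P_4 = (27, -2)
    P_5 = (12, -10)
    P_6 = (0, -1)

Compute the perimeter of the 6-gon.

|P_1P_2| = √((9)² + (-12)²) = √225 = 15
|P_2P_3| = √((15)² + (-8)²) = √289 = 17
|P_3P_4| = √((3)² + (-4)²) = √25 = 5
|P_4P_5| = √((-15)² + (-8)²) = √289 = 17
|P_5P_6| = √((-12)² + (9)²) = √225 = 15
|P_6P_1| = √((0)² + (23)²) = √529 = 23
Perimeter = 15 + 17 + 5 + 17 + 15 + 23 = 92.

92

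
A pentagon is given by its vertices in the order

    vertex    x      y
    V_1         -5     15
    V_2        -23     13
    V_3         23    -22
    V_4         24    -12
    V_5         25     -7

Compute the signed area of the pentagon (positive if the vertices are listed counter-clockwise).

Apply the shoelace formula: 2A = Σ (x_i·y_{i+1} − x_{i+1}·y_i), indices taken mod 5.
Σ = (280) + (207) + (252) + (132) + (340) = 1211
Signed area = Σ/2 = 605.5 (positive ⇒ counter-clockwise traversal).

605.5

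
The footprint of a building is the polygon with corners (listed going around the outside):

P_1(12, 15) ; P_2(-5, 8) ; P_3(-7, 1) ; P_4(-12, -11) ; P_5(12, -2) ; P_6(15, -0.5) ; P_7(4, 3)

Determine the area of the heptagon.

281

Cross-terms: 171, 51, 89, 156, 24, 47, 24  ⇒  Σ = 562
Area = |Σ|/2 = 281.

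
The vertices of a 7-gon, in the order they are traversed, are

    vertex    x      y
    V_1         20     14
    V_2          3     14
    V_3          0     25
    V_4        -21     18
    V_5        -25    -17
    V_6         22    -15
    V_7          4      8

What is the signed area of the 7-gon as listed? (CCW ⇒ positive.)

1263

Σ = (238) + (75) + (525) + (807) + (749) + (236) + (-104) = 2526
Signed area = Σ/2 = 1263 (positive ⇒ counter-clockwise traversal).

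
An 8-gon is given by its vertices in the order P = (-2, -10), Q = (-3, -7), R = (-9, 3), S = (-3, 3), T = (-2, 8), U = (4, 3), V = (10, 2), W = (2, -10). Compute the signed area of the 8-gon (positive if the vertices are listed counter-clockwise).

Apply the surveyor's formula: 2A = Σ (x_i·y_{i+1} − x_{i+1}·y_i), indices taken mod 8.
P→Q: (-2)(-7) − (-3)(-10) = -16
Q→R: (-3)(3) − (-9)(-7) = -72
R→S: (-9)(3) − (-3)(3) = -18
S→T: (-3)(8) − (-2)(3) = -18
T→U: (-2)(3) − (4)(8) = -38
U→V: (4)(2) − (10)(3) = -22
V→W: (10)(-10) − (2)(2) = -104
W→P: (2)(-10) − (-2)(-10) = -40
Σ = -328
Signed area = Σ/2 = -164 (negative ⇒ clockwise traversal).

-164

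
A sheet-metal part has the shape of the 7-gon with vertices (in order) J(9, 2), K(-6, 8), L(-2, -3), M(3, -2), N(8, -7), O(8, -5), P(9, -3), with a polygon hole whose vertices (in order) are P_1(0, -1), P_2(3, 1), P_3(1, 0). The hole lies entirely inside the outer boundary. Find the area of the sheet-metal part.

103.5

Outer boundary:
Apply the shoelace formula: 2A = Σ (x_i·y_{i+1} − x_{i+1}·y_i), indices taken mod 7.
J→K: (9)(8) − (-6)(2) = 84
K→L: (-6)(-3) − (-2)(8) = 34
L→M: (-2)(-2) − (3)(-3) = 13
M→N: (3)(-7) − (8)(-2) = -5
N→O: (8)(-5) − (8)(-7) = 16
O→P: (8)(-3) − (9)(-5) = 21
P→J: (9)(2) − (9)(-3) = 45
Σ = 208
Area = |Σ|/2 = 104.
Hole:
Apply the shoelace formula: 2A = Σ (x_i·y_{i+1} − x_{i+1}·y_i), indices taken mod 3.
Cross-terms: 3, -1, -1  ⇒  Σ = 1
Area = |Σ|/2 = 0.5.
Net area = 104 − 0.5 = 103.5.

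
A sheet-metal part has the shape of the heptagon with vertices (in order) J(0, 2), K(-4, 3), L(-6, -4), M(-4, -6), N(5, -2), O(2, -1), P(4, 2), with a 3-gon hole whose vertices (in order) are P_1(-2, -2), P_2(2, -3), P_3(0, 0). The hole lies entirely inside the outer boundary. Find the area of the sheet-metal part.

52.5

Outer boundary:
Σ = (8) + (34) + (20) + (38) + (-1) + (8) + (8) = 115
Area = |Σ|/2 = 57.5.
Hole:
P_1→P_2: (-2)(-3) − (2)(-2) = 10
P_2→P_3: (2)(0) − (0)(-3) = 0
P_3→P_1: (0)(-2) − (-2)(0) = 0
Σ = 10
Area = |Σ|/2 = 5.
Net area = 57.5 − 5 = 52.5.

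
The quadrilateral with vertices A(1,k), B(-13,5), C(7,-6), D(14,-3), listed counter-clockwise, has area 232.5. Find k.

13

The doubled signed area Σ (x_i y_{i+1} − x_{i+1} y_i) is linear in k.
With k=0 it equals 114; the coefficient of k is 27 (from the two edges through A).
So 27·k + 114 = 2·232.5 = 465 ⇒ k = 13.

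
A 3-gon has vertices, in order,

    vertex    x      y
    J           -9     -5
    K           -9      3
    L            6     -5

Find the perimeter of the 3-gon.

40

|JK| = √((0)² + (8)²) = √64 = 8
|KL| = √((15)² + (-8)²) = √289 = 17
|LJ| = √((-15)² + (0)²) = √225 = 15
Perimeter = 8 + 17 + 15 = 40.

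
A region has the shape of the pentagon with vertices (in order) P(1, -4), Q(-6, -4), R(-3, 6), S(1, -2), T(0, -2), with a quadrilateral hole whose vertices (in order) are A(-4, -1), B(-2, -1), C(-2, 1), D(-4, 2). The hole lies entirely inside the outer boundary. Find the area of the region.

Outer boundary:
Apply the surveyor's formula: 2A = Σ (x_i·y_{i+1} − x_{i+1}·y_i), indices taken mod 5.
P→Q: (1)(-4) − (-6)(-4) = -28
Q→R: (-6)(6) − (-3)(-4) = -48
R→S: (-3)(-2) − (1)(6) = 0
S→T: (1)(-2) − (0)(-2) = -2
T→P: (0)(-4) − (1)(-2) = 2
Σ = -76
Area = |Σ|/2 = 38.
Hole:
Apply the shoelace formula: 2A = Σ (x_i·y_{i+1} − x_{i+1}·y_i), indices taken mod 4.
Cross-terms: 2, -4, 0, 12  ⇒  Σ = 10
Area = |Σ|/2 = 5.
Net area = 38 − 5 = 33.

33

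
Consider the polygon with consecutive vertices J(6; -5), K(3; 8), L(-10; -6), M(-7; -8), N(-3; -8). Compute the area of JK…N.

129

J→K: (6)(8) − (3)(-5) = 63
K→L: (3)(-6) − (-10)(8) = 62
L→M: (-10)(-8) − (-7)(-6) = 38
M→N: (-7)(-8) − (-3)(-8) = 32
N→J: (-3)(-5) − (6)(-8) = 63
Σ = 258
Area = |Σ|/2 = 129.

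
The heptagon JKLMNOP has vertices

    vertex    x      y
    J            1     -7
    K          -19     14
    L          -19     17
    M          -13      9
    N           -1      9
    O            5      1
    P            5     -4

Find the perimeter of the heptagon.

74

|JK| = √((-20)² + (21)²) = √841 = 29
|KL| = √((0)² + (3)²) = √9 = 3
|LM| = √((6)² + (-8)²) = √100 = 10
|MN| = √((12)² + (0)²) = √144 = 12
|NO| = √((6)² + (-8)²) = √100 = 10
|OP| = √((0)² + (-5)²) = √25 = 5
|PJ| = √((-4)² + (-3)²) = √25 = 5
Perimeter = 29 + 3 + 10 + 12 + 10 + 5 + 5 = 74.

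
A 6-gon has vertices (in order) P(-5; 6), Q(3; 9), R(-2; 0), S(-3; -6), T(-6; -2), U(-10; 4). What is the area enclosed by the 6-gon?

Apply the shoelace (surveyor's) formula: 2A = Σ (x_i·y_{i+1} − x_{i+1}·y_i), indices taken mod 6.
Cross-terms: -63, 18, 12, -30, -44, -40  ⇒  Σ = -147
Area = |Σ|/2 = 73.5.

73.5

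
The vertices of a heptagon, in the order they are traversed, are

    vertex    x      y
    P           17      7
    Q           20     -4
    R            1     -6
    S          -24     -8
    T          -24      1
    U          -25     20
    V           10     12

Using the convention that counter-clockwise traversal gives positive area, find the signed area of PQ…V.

-890.5

Cross-terms: -208, -116, -152, -216, -455, -500, -134  ⇒  Σ = -1781
Signed area = Σ/2 = -890.5 (negative ⇒ clockwise traversal).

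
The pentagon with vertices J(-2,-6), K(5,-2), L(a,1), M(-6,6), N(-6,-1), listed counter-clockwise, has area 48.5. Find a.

The doubled signed area Σ (x_i y_{i+1} − x_{i+1} y_i) is linear in a.
With a=0 it equals 121; the coefficient of a is 8 (from the two edges through L).
So 8·a + 121 = 2·48.5 = 97 ⇒ a = -3.

-3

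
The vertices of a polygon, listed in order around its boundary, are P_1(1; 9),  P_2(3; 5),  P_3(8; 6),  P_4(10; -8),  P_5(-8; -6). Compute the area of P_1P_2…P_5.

179

Apply the shoelace formula: 2A = Σ (x_i·y_{i+1} − x_{i+1}·y_i), indices taken mod 5.
Σ = (-22) + (-22) + (-124) + (-124) + (-66) = -358
Area = |Σ|/2 = 179.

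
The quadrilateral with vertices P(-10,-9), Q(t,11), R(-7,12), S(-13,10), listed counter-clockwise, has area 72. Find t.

The doubled signed area Σ (x_i y_{i+1} − x_{i+1} y_i) is linear in t.
With t=0 it equals 270; the coefficient of t is 21 (from the two edges through Q).
So 21·t + 270 = 2·72 = 144 ⇒ t = -6.

-6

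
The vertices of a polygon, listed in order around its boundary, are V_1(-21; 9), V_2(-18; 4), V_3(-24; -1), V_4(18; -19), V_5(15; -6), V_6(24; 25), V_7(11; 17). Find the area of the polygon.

Apply Gauss's area formula: 2A = Σ (x_i·y_{i+1} − x_{i+1}·y_i), indices taken mod 7.
Σ = (78) + (114) + (474) + (177) + (519) + (133) + (456) = 1951
Area = |Σ|/2 = 975.5.

975.5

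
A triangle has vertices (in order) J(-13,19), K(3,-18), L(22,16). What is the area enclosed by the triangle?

Σ = (177) + (444) + (626) = 1247
Area = |Σ|/2 = 623.5.

623.5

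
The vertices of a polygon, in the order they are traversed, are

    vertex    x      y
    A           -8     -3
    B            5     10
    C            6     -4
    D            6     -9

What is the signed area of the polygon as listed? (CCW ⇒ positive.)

Σ = (-65) + (-80) + (-30) + (-90) = -265
Signed area = Σ/2 = -132.5 (negative ⇒ clockwise traversal).

-132.5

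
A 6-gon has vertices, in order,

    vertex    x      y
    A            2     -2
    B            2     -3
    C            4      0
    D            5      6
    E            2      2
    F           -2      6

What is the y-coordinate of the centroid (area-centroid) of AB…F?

Apply the surveyor's formula. First the cross-terms c_i = x_i·y_{i+1} − x_{i+1}·y_i:
  -2, 12, 24, -2, 16, -8  ⇒  2A = 40, A = 20.
Then Σ (y_i + y_{i+1})·c_i = 198, so ȳ = 198 / (6·20) = 1.65.

1.65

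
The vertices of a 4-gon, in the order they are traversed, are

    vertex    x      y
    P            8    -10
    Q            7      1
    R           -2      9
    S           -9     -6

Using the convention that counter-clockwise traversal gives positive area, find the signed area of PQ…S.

187

P→Q: (8)(1) − (7)(-10) = 78
Q→R: (7)(9) − (-2)(1) = 65
R→S: (-2)(-6) − (-9)(9) = 93
S→P: (-9)(-10) − (8)(-6) = 138
Σ = 374
Signed area = Σ/2 = 187 (positive ⇒ counter-clockwise traversal).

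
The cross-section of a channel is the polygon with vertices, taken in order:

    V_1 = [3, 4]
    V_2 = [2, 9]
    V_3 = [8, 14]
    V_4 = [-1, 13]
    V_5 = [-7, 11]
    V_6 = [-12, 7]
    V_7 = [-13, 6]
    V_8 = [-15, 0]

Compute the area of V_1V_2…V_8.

Apply the shoelace (surveyor's) formula: 2A = Σ (x_i·y_{i+1} − x_{i+1}·y_i), indices taken mod 8.
V_1→V_2: (3)(9) − (2)(4) = 19
V_2→V_3: (2)(14) − (8)(9) = -44
V_3→V_4: (8)(13) − (-1)(14) = 118
V_4→V_5: (-1)(11) − (-7)(13) = 80
V_5→V_6: (-7)(7) − (-12)(11) = 83
V_6→V_7: (-12)(6) − (-13)(7) = 19
V_7→V_8: (-13)(0) − (-15)(6) = 90
V_8→V_1: (-15)(4) − (3)(0) = -60
Σ = 305
Area = |Σ|/2 = 152.5.

152.5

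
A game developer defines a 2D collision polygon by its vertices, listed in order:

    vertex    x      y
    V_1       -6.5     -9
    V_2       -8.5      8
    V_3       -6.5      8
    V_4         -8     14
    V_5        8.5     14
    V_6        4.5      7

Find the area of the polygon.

200.5

Apply the shoelace (surveyor's) formula: 2A = Σ (x_i·y_{i+1} − x_{i+1}·y_i), indices taken mod 6.
V_1→V_2: (-6.5)(8) − (-8.5)(-9) = -128.5
V_2→V_3: (-8.5)(8) − (-6.5)(8) = -16
V_3→V_4: (-6.5)(14) − (-8)(8) = -27
V_4→V_5: (-8)(14) − (8.5)(14) = -231
V_5→V_6: (8.5)(7) − (4.5)(14) = -3.5
V_6→V_1: (4.5)(-9) − (-6.5)(7) = 5
Σ = -401
Area = |Σ|/2 = 200.5.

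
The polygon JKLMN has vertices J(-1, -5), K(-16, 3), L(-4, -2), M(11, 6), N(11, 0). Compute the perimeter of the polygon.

66

|JK| = √((-15)² + (8)²) = √289 = 17
|KL| = √((12)² + (-5)²) = √169 = 13
|LM| = √((15)² + (8)²) = √289 = 17
|MN| = √((0)² + (-6)²) = √36 = 6
|NJ| = √((-12)² + (-5)²) = √169 = 13
Perimeter = 17 + 13 + 17 + 6 + 13 = 66.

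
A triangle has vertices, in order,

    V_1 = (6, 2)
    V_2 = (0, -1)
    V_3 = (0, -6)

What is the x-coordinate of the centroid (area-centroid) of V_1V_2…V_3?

2

Apply the surveyor's formula. First the cross-terms c_i = x_i·y_{i+1} − x_{i+1}·y_i:
  -6, 0, 36  ⇒  2A = 30, A = 15.
Then Σ (x_i + x_{i+1})·c_i = 180, so x̄ = 180 / (6·15) = 2.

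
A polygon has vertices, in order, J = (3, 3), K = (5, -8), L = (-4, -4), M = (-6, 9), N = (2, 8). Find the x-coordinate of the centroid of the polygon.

-82/141

Apply the surveyor's formula. First the cross-terms c_i = x_i·y_{i+1} − x_{i+1}·y_i:
  -39, -52, -60, -66, -18  ⇒  2A = -235, A = -117.5.
Then Σ (x_i + x_{i+1})·c_i = 410, so x̄ = 410 / (6·(-117.5)) = -82/141.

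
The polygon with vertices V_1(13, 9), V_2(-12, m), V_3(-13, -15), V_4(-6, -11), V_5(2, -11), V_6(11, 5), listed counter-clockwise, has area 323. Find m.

The doubled signed area Σ (x_i y_{i+1} − x_{i+1} y_i) is linear in m.
With m=0 it equals 594; the coefficient of m is 26 (from the two edges through V_2).
So 26·m + 594 = 2·323 = 646 ⇒ m = 2.

2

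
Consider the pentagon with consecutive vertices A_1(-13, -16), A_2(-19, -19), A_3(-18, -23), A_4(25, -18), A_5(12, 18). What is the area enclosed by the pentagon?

822.5

Σ = (-57) + (95) + (899) + (666) + (42) = 1645
Area = |Σ|/2 = 822.5.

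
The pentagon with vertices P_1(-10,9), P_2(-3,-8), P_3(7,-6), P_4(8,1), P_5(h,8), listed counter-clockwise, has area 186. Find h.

-1

The doubled signed area Σ (x_i y_{i+1} − x_{i+1} y_i) is linear in h.
With h=0 it equals 380; the coefficient of h is 8 (from the two edges through P_5).
So 8·h + 380 = 2·186 = 372 ⇒ h = -1.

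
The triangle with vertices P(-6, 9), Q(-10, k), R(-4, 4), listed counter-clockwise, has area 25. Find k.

-6

The doubled signed area Σ (x_i y_{i+1} − x_{i+1} y_i) is linear in k.
With k=0 it equals 38; the coefficient of k is -2 (from the two edges through Q).
So -2·k + 38 = 2·25 = 50 ⇒ k = -6.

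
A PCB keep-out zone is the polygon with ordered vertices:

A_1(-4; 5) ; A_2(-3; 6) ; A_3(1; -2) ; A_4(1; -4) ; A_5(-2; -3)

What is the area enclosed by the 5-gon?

22

Cross-terms: -9, 0, -2, -11, -22  ⇒  Σ = -44
Area = |Σ|/2 = 22.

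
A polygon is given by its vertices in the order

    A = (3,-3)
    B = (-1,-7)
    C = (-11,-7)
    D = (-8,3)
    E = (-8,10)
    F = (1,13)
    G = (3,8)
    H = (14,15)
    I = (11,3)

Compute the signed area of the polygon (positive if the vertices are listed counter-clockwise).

Σ = (-24) + (-70) + (-89) + (-56) + (-114) + (-31) + (-67) + (-123) + (-42) = -616
Signed area = Σ/2 = -308 (negative ⇒ clockwise traversal).

-308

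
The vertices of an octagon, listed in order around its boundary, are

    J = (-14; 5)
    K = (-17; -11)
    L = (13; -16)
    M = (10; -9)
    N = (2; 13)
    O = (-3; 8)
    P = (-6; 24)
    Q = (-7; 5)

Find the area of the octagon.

Apply Gauss's area formula: 2A = Σ (x_i·y_{i+1} − x_{i+1}·y_i), indices taken mod 8.
Σ = (239) + (415) + (43) + (148) + (55) + (-24) + (138) + (35) = 1049
Area = |Σ|/2 = 524.5.

524.5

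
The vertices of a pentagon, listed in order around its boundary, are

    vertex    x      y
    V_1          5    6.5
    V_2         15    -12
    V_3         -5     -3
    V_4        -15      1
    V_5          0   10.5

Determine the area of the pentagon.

Apply the shoelace formula: 2A = Σ (x_i·y_{i+1} − x_{i+1}·y_i), indices taken mod 5.
Σ = (-157.5) + (-105) + (-50) + (-157.5) + (-52.5) = -522.5
Area = |Σ|/2 = 261.25.

261.25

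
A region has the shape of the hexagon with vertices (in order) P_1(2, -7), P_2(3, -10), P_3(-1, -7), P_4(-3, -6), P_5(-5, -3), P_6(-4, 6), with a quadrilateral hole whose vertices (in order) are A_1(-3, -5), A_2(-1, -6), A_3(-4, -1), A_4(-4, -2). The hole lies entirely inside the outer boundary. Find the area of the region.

42

Outer boundary:
Apply the surveyor's formula: 2A = Σ (x_i·y_{i+1} − x_{i+1}·y_i), indices taken mod 6.
Σ = (1) + (-31) + (-15) + (-21) + (-42) + (16) = -92
Area = |Σ|/2 = 46.
Hole:
Apply Gauss's area formula: 2A = Σ (x_i·y_{i+1} − x_{i+1}·y_i), indices taken mod 4.
A_1→A_2: (-3)(-6) − (-1)(-5) = 13
A_2→A_3: (-1)(-1) − (-4)(-6) = -23
A_3→A_4: (-4)(-2) − (-4)(-1) = 4
A_4→A_1: (-4)(-5) − (-3)(-2) = 14
Σ = 8
Area = |Σ|/2 = 4.
Net area = 46 − 4 = 42.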